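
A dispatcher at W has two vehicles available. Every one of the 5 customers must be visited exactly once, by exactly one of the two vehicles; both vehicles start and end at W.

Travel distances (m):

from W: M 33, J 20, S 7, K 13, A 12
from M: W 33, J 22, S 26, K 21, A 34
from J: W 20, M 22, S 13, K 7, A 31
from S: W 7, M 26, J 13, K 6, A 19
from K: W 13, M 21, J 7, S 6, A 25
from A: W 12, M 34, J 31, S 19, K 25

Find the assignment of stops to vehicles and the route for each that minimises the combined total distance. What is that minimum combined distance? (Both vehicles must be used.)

There are 2^4 − 1 = 15 ways to divide the 5 stops into two non-empty groups. For each, the best each vehicle can do is its own shortest tour through its group:
  {M} + {J, S, K, A}: 66 + 63 = 129
  {J} + {M, S, K, A}: 40 + 80 = 120
  {M, J} + {S, K, A}: 75 + 50 = 125
  {S} + {M, J, K, A}: 14 + 88 = 102
  {M, S} + {J, K, A}: 66 + 63 = 129
  {J, S} + {M, K, A}: 40 + 80 = 120
  … (15 splits in total)
  {M, J, S, K} + {A}: 75 + 24 = 99  ← best
Best: vehicle 1 W → M → J → K → S → W = 75; vehicle 2 W → A → W = 24; combined 99.

Minimum combined distance: 99 m.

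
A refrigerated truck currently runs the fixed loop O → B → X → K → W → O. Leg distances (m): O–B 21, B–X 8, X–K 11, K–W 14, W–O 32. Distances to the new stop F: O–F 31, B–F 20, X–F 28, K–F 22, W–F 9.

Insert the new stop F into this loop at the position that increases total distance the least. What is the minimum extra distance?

Insertion cost between consecutive stops i–j is d(i,F) + d(F,j) − d(i,j):
  between O and B: 31 + 20 − 21 = 30
  between B and X: 20 + 28 − 8 = 40
  between X and K: 28 + 22 − 11 = 39
  between K and W: 22 + 9 − 14 = 17
  between W and O: 9 + 31 − 32 = 8
Cheapest insertion is between W and O, adding 8.
New total = 86 + 8 = 94.

Adding 8 m by placing F on the W–O leg.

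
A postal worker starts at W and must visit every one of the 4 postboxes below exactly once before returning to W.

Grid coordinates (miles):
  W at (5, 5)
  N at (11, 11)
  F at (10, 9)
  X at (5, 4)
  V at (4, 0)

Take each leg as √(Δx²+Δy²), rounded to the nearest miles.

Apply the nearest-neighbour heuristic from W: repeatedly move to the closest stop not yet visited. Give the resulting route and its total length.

Total distance 26 miles via the nearest-neighbour route W → X → V → F → N → W.

W → [X:1 / V:5 / F:6 / N:8] → X (1)
X → [V:4 / F:7 / N:9] → V (4)
V → [F:11 / N:13] → F (11)
F → [N:2] → N (2)
Return N→W: 8.
Total = 1 + 4 + 11 + 2 + 8 = 26.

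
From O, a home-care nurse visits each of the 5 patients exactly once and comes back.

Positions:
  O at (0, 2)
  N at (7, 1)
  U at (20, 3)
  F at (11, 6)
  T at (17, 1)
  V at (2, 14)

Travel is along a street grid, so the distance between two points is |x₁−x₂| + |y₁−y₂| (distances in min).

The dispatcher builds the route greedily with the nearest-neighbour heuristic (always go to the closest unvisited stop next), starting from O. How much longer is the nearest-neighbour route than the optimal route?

From O: N=8, V=14, F=15, T=18, U=21 → choose N (8).
From N: F=9, T=10, U=15, V=18 → choose F (9).
From F: T=11, U=12, V=17 → choose T (11).
From T: U=5, V=28 → choose U (5).
From U: V=29 → choose V (29).
NN route O → N → F → T → U → V → O costs 76.
Optimal: O → N → T → U → F → V → O costs 66 (by enumerating all 60 distinct tours).
Excess = 76 − 66 = 10.

10 min longer than the optimal tour.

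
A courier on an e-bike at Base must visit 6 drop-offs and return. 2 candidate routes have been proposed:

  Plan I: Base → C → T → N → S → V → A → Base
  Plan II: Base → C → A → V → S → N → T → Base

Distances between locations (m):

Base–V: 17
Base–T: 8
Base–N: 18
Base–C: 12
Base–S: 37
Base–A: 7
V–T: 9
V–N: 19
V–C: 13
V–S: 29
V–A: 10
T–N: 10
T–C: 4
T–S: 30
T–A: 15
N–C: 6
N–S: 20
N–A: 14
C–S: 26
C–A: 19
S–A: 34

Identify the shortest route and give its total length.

Shortest is Plan I, total 92 m.

Plan I: 12 + 4 + 10 + 20 + 29 + 10 + 7 = 92
Plan II: 12 + 19 + 10 + 29 + 20 + 10 + 8 = 108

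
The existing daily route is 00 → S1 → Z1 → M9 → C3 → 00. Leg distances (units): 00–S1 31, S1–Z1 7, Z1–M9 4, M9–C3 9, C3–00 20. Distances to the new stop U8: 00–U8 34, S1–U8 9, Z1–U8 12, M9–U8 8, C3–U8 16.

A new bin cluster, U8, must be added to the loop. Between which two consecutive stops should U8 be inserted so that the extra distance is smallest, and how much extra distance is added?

+12 — insert U8 between 00 and S1.

Insertion cost between consecutive stops i–j is d(i,U8) + d(U8,j) − d(i,j):
  between 00 and S1: 34 + 9 − 31 = 12
  between S1 and Z1: 9 + 12 − 7 = 14
  between Z1 and M9: 12 + 8 − 4 = 16
  between M9 and C3: 8 + 16 − 9 = 15
  between C3 and 00: 16 + 34 − 20 = 30
Cheapest insertion is between 00 and S1, adding 12.
New total = 71 + 12 = 83.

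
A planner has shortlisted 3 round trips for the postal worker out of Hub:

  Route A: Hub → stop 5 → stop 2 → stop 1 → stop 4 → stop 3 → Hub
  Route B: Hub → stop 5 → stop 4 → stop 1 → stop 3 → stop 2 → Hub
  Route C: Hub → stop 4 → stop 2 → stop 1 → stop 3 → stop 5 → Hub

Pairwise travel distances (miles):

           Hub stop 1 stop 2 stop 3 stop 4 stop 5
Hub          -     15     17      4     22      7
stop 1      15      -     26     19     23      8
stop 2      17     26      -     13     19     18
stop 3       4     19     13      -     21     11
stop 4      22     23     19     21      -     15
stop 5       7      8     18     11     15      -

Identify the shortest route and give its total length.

Route A: 7 + 18 + 26 + 23 + 21 + 4 = 99
Route B: 7 + 15 + 23 + 19 + 13 + 17 = 94
Route C: 22 + 19 + 26 + 19 + 11 + 7 = 104

Shortest is Route B, total 94 miles.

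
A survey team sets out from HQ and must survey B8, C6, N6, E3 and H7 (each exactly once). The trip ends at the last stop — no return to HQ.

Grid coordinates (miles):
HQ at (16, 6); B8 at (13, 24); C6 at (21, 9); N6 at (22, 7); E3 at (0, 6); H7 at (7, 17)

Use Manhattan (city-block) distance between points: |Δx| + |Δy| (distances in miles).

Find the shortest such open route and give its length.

There are 5! = 120 possible orderings.
HQ - B8 - C6 - N6 - E3 - H7: 21+23+3+23+18 = 88
HQ - B8 - C6 - N6 - H7 - E3: 21+23+3+25+18 = 90
HQ - B8 - C6 - E3 - N6 - H7: 21+23+24+23+25 = 116
HQ - B8 - C6 - E3 - H7 - N6: 21+23+24+18+25 = 111
HQ - B8 - C6 - H7 - N6 - E3: 21+23+22+25+23 = 114
HQ - B8 - C6 - H7 - E3 - N6: 21+23+22+18+23 = 107
HQ - B8 - N6 - C6 - E3 - H7: 21+26+3+24+18 = 92
HQ - B8 - N6 - C6 - H7 - E3: 21+26+3+22+18 = 90
HQ - B8 - N6 - E3 - C6 - H7: 21+26+23+24+22 = 116
HQ - B8 - N6 - E3 - H7 - C6: 21+26+23+18+22 = 110
HQ - B8 - N6 - H7 - C6 - E3: 21+26+25+22+24 = 118
HQ - B8 - N6 - H7 - E3 - C6: 21+26+25+18+24 = 114
HQ - B8 - E3 - C6 - N6 - H7: 21+31+24+3+25 = 104
HQ - B8 - E3 - C6 - H7 - N6: 21+31+24+22+25 = 123
… (106 more)
HQ - N6 - C6 - B8 - H7 - E3: 7+3+23+13+18 = 64  ← best
The minimum is 64.
One shortest path: HQ → N6 → C6 → B8 → H7 → E3.

64 miles — the minimum one-way total.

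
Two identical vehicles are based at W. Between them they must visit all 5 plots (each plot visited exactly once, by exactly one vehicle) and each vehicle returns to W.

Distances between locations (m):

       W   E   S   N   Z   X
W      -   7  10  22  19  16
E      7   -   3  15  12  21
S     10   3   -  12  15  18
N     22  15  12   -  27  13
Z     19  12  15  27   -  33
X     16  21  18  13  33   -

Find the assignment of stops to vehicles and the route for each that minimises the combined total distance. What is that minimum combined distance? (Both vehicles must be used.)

89 m — the smallest possible combined total.

Try each way of splitting the stops between the two vehicles (each non-empty) and, for each split, find the best tour for each vehicle:
  {E} + {S, N, Z, X}: 14 + 75 = 89
  {S} + {E, N, Z, X}: 20 + 75 = 95
  {E, S} + {N, Z, X}: 20 + 75 = 95
  {N} + {E, S, Z, X}: 44 + 68 = 112
  {E, N} + {S, Z, X}: 44 + 68 = 112
  {S, N} + {E, Z, X}: 44 + 68 = 112
  … (15 splits in total)
Best: vehicle 1 W → E → W = 14; vehicle 2 W → Z → S → N → X → W = 75; combined 89.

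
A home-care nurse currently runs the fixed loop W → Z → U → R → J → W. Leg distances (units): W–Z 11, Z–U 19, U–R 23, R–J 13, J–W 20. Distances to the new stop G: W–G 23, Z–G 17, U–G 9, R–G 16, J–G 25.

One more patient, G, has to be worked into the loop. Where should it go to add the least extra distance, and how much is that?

Insertion cost between consecutive stops i–j is d(i,G) + d(G,j) − d(i,j):
  between W and Z: 23 + 17 − 11 = 29
  between Z and U: 17 + 9 − 19 = 7
  between U and R: 9 + 16 − 23 = 2
  between R and J: 16 + 25 − 13 = 28
  between J and W: 25 + 23 − 20 = 28
Cheapest insertion is between U and R, adding 2.
New total = 86 + 2 = 88.

Adding 2 by placing G on the U–R leg.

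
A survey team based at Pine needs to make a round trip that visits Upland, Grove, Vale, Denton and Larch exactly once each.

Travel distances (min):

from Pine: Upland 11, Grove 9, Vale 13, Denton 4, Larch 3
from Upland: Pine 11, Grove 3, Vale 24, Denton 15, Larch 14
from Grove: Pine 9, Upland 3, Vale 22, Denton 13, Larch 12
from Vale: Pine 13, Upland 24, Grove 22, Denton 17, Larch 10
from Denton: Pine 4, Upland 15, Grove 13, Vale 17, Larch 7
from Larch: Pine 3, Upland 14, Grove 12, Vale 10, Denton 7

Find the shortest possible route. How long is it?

Minimum total distance: 57 min.

There are 60 distinct closed tours to check (reversals are equivalent).
Pine→Upland→Grove→Vale→Denton→Larch→Pine: 11+3+22+17+7+3 = 63
Pine→Upland→Grove→Vale→Larch→Denton→Pine: 11+3+22+10+7+4 = 57
Pine→Upland→Grove→Denton→Vale→Larch→Pine: 11+3+13+17+10+3 = 57
Pine→Upland→Grove→Denton→Larch→Vale→Pine: 11+3+13+7+10+13 = 57
Pine→Upland→Grove→Larch→Vale→Denton→Pine: 11+3+12+10+17+4 = 57
Pine→Upland→Grove→Larch→Denton→Vale→Pine: 11+3+12+7+17+13 = 63
Pine→Upland→Vale→Grove→Denton→Larch→Pine: 11+24+22+13+7+3 = 80
Pine→Upland→Vale→Grove→Larch→Denton→Pine: 11+24+22+12+7+4 = 80
Pine→Upland→Vale→Denton→Grove→Larch→Pine: 11+24+17+13+12+3 = 80
Pine→Upland→Vale→Denton→Larch→Grove→Pine: 11+24+17+7+12+9 = 80
Pine→Upland→Vale→Larch→Grove→Denton→Pine: 11+24+10+12+13+4 = 74
Pine→Upland→Vale→Larch→Denton→Grove→Pine: 11+24+10+7+13+9 = 74
Pine→Upland→Denton→Grove→Vale→Larch→Pine: 11+15+13+22+10+3 = 74
Pine→Upland→Denton→Grove→Larch→Vale→Pine: 11+15+13+12+10+13 = 74
… (46 more)
The minimum is 57.
One optimal route: Pine → Upland → Grove → Vale → Larch → Denton → Pine (or its reverse).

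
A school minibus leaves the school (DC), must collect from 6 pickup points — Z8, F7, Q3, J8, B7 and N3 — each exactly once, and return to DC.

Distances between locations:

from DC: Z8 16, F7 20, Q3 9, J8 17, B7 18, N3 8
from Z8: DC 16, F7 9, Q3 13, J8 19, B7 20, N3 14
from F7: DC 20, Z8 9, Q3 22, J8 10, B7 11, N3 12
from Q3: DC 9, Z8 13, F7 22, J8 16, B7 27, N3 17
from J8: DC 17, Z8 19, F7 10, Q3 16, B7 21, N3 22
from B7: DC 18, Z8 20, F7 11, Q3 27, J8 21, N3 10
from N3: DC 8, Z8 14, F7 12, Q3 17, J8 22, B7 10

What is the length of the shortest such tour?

80 — the shortest possible round trip.

With 6 stops there are 6!/2 = 360 distinct round trips (a route and its reverse cost the same).
DC-Z8-F7-Q3-J8-B7-N3-DC: 16+9+22+16+21+10+8 = 102
DC-Z8-F7-Q3-J8-N3-B7-DC: 16+9+22+16+22+10+18 = 113
DC-Z8-F7-Q3-B7-J8-N3-DC: 16+9+22+27+21+22+8 = 125
DC-Z8-F7-Q3-B7-N3-J8-DC: 16+9+22+27+10+22+17 = 123
DC-Z8-F7-Q3-N3-J8-B7-DC: 16+9+22+17+22+21+18 = 125
DC-Z8-F7-Q3-N3-B7-J8-DC: 16+9+22+17+10+21+17 = 112
DC-Z8-F7-J8-Q3-B7-N3-DC: 16+9+10+16+27+10+8 = 96
DC-Z8-F7-J8-Q3-N3-B7-DC: 16+9+10+16+17+10+18 = 96
… (352 more)
DC-Q3-Z8-F7-J8-B7-N3-DC: 9+13+9+10+21+10+8 = 80  ← best
The minimum is 80.
One optimal route: DC → Q3 → Z8 → F7 → J8 → B7 → N3 → DC (or its reverse).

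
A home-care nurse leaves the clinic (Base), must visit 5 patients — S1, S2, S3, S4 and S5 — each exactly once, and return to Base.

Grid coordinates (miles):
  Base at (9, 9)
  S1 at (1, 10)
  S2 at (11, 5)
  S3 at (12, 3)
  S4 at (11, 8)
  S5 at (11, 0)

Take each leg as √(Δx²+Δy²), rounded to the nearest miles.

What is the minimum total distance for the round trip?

32 miles — the shortest possible round trip.

There are 60 distinct closed tours to check (reversals are equivalent).
Base → S1 → S2 → S3 → S4 → S5 → Base: 8+11+2+5+8+9 = 43
Base → S1 → S2 → S3 → S5 → S4 → Base: 8+11+2+3+8+2 = 34
Base → S1 → S2 → S4 → S3 → S5 → Base: 8+11+3+5+3+9 = 39
Base → S1 → S2 → S4 → S5 → S3 → Base: 8+11+3+8+3+7 = 40
Base → S1 → S2 → S5 → S3 → S4 → Base: 8+11+5+3+5+2 = 34
Base → S1 → S2 → S5 → S4 → S3 → Base: 8+11+5+8+5+7 = 44
Base → S1 → S3 → S2 → S4 → S5 → Base: 8+13+2+3+8+9 = 43
Base → S1 → S3 → S2 → S5 → S4 → Base: 8+13+2+5+8+2 = 38
Base → S1 → S3 → S4 → S2 → S5 → Base: 8+13+5+3+5+9 = 43
Base → S1 → S3 → S4 → S5 → S2 → Base: 8+13+5+8+5+4 = 43
Base → S1 → S3 → S5 → S2 → S4 → Base: 8+13+3+5+3+2 = 34
Base → S1 → S3 → S5 → S4 → S2 → Base: 8+13+3+8+3+4 = 39
Base → S1 → S4 → S2 → S3 → S5 → Base: 8+10+3+2+3+9 = 35
Base → S1 → S4 → S2 → S5 → S3 → Base: 8+10+3+5+3+7 = 36
… (46 more)
Base → S1 → S5 → S3 → S2 → S4 → Base: 8+14+3+2+3+2 = 32  ← best
The minimum is 32.
One optimal route: Base → S1 → S5 → S3 → S2 → S4 → Base (or its reverse).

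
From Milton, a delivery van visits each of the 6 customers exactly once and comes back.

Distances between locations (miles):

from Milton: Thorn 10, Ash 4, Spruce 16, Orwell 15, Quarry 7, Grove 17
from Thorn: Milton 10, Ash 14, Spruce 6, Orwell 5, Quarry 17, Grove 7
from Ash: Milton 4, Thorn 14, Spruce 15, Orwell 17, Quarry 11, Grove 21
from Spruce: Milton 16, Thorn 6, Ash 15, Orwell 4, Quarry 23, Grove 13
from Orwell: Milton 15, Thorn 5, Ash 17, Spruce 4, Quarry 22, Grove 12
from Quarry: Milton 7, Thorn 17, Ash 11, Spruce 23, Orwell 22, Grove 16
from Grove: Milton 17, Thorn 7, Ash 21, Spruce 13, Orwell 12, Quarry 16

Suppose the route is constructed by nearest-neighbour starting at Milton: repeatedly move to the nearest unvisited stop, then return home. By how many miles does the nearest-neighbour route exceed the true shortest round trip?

Excess over optimum: 5 miles.

From Milton: Ash=4, Quarry=7, Thorn=10, Orwell=15, Spruce=16, Grove=17 → choose Ash (4).
From Ash: Quarry=11, Thorn=14, Spruce=15, Orwell=17, Grove=21 → choose Quarry (11).
From Quarry: Grove=16, Thorn=17, Orwell=22, Spruce=23 → choose Grove (16).
From Grove: Thorn=7, Orwell=12, Spruce=13 → choose Thorn (7).
From Thorn: Orwell=5, Spruce=6 → choose Orwell (5).
From Orwell: Spruce=4 → choose Spruce (4).
NN route Milton → Ash → Quarry → Grove → Thorn → Orwell → Spruce → Milton costs 63.
Optimal: Milton → Ash → Spruce → Orwell → Thorn → Grove → Quarry → Milton costs 58 (by enumerating all 360 distinct tours).
Excess = 63 − 58 = 5.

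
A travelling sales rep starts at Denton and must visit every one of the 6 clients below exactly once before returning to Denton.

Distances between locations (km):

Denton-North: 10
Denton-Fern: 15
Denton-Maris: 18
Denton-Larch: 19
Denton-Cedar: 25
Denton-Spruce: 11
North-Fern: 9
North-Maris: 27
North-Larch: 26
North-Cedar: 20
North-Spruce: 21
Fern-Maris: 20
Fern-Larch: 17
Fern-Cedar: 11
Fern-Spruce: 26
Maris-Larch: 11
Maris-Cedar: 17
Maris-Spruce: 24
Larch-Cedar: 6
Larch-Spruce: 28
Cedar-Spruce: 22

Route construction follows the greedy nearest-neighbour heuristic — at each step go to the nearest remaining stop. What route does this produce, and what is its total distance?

Denton → [North:10 / Spruce:11 / Fern:15 / Maris:18 / Larch:19 / Cedar:25] → North (10)
North → [Fern:9 / Cedar:20 / Spruce:21 / Larch:26 / Maris:27] → Fern (9)
Fern → [Cedar:11 / Larch:17 / Maris:20 / Spruce:26] → Cedar (11)
Cedar → [Larch:6 / Maris:17 / Spruce:22] → Larch (6)
Larch → [Maris:11 / Spruce:28] → Maris (11)
Maris → [Spruce:24] → Spruce (24)
Return Spruce→Denton: 11.
Total = 10 + 9 + 11 + 6 + 11 + 24 + 11 = 82.

Total distance 82 km via the nearest-neighbour route Denton → North → Fern → Cedar → Larch → Maris → Spruce → Denton.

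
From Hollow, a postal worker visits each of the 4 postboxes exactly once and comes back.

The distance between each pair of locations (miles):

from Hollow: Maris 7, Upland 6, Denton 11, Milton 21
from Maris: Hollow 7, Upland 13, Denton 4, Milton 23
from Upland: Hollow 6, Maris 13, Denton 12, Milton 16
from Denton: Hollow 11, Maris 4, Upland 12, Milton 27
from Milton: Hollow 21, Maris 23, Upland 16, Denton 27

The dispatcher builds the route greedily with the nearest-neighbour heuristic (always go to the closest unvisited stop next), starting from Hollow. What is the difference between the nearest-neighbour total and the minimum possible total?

The nearest-neighbour route is 6 miles longer than optimal.

Hollow: Upland=6, Maris=7, Denton=11, Milton=21 ⇒ Upland
Upland: Denton=12, Maris=13, Milton=16 ⇒ Denton
Denton: Maris=4, Milton=27 ⇒ Maris
Maris: Milton=23 ⇒ Milton
NN route Hollow → Upland → Denton → Maris → Milton → Hollow costs 66.
Optimal: Hollow → Maris → Denton → Upland → Milton → Hollow costs 60 (by enumerating all 12 distinct tours).
Excess = 66 − 60 = 6.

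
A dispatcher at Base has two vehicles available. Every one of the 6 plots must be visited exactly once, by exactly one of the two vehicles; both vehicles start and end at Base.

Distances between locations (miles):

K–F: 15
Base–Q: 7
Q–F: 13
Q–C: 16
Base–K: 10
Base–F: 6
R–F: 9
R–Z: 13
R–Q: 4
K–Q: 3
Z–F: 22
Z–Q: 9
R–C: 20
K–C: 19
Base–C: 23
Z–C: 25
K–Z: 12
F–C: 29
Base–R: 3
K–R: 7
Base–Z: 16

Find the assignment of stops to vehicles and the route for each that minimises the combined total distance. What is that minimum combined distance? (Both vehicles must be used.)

82 miles — the smallest possible combined total.

Check every non-empty split of the stops between the two vehicles; for each half take its own optimal tour:
  {K} + {R, Z, Q, F, C}: 20 + 76 = 96
  {R} + {K, Z, Q, F, C}: 6 + 81 = 87
  {K, R} + {Z, Q, F, C}: 20 + 76 = 96
  {Z} + {K, R, Q, F, C}: 32 + 63 = 95
  {K, Z} + {R, Q, F, C}: 38 + 58 = 96
  {R, Z} + {K, Q, F, C}: 32 + 63 = 95
  … (31 splits in total)
  {F} + {K, R, Z, Q, C}: 12 + 70 = 82  ← best
Best: vehicle 1 Base → F → Base = 12; vehicle 2 Base → K → Z → Q → C → R → Base = 70; combined 82.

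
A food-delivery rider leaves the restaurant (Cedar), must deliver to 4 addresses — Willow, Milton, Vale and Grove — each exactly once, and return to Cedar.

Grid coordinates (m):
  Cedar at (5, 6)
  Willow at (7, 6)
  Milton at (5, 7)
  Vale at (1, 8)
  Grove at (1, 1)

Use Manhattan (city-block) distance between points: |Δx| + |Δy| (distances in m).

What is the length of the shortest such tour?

With 4 stops there are 4!/2 = 12 distinct round trips (a route and its reverse cost the same).
Cedar-Willow-Milton-Vale-Grove-Cedar: 2+3+5+7+9 = 26
Cedar-Willow-Milton-Grove-Vale-Cedar: 2+3+10+7+6 = 28
Cedar-Willow-Vale-Milton-Grove-Cedar: 2+8+5+10+9 = 34
Cedar-Willow-Vale-Grove-Milton-Cedar: 2+8+7+10+1 = 28
Cedar-Willow-Grove-Milton-Vale-Cedar: 2+11+10+5+6 = 34
Cedar-Willow-Grove-Vale-Milton-Cedar: 2+11+7+5+1 = 26
Cedar-Milton-Willow-Vale-Grove-Cedar: 1+3+8+7+9 = 28
Cedar-Milton-Willow-Grove-Vale-Cedar: 1+3+11+7+6 = 28
Cedar-Milton-Vale-Willow-Grove-Cedar: 1+5+8+11+9 = 34
Cedar-Milton-Grove-Willow-Vale-Cedar: 1+10+11+8+6 = 36
Cedar-Vale-Willow-Milton-Grove-Cedar: 6+8+3+10+9 = 36
Cedar-Vale-Milton-Willow-Grove-Cedar: 6+5+3+11+9 = 34
The minimum is 26.
One optimal route: Cedar → Willow → Milton → Vale → Grove → Cedar (or its reverse).

26 m — the shortest possible round trip.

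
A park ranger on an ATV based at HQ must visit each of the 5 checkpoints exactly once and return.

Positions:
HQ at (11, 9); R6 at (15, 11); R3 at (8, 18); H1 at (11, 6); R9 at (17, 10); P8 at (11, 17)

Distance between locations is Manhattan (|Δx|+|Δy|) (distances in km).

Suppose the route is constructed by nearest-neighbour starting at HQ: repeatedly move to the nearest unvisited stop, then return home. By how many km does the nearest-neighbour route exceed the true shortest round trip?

Excess over optimum: 2 km.

HQ: H1=3, R6=6, R9=7, P8=8, R3=12 ⇒ H1
H1: R6=9, R9=10, P8=11, R3=15 ⇒ R6
R6: R9=3, P8=10, R3=14 ⇒ R9
R9: P8=13, R3=17 ⇒ P8
P8: R3=4 ⇒ R3
NN route HQ → H1 → R6 → R9 → P8 → R3 → HQ costs 44.
Optimal: HQ → R3 → P8 → R6 → R9 → H1 → HQ costs 42 (by enumerating all 60 distinct tours).
Excess = 44 − 42 = 2.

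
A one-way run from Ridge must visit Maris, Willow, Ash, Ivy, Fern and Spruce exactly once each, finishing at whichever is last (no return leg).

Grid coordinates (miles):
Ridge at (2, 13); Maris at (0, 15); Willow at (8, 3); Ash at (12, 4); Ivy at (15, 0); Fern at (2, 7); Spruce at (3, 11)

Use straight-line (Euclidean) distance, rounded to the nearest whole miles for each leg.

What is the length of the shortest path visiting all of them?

Shortest open route: 28 miles.

There are 6! = 720 possible orderings.
Ridge → Maris → Willow → Ash → Ivy → Fern → Spruce: 3+14+4+5+15+4 = 45
Ridge → Maris → Willow → Ash → Ivy → Spruce → Fern: 3+14+4+5+16+4 = 46
Ridge → Maris → Willow → Ash → Fern → Ivy → Spruce: 3+14+4+10+15+16 = 62
Ridge → Maris → Willow → Ash → Fern → Spruce → Ivy: 3+14+4+10+4+16 = 51
Ridge → Maris → Willow → Ash → Spruce → Ivy → Fern: 3+14+4+11+16+15 = 63
Ridge → Maris → Willow → Ash → Spruce → Fern → Ivy: 3+14+4+11+4+15 = 51
Ridge → Maris → Willow → Ivy → Ash → Fern → Spruce: 3+14+8+5+10+4 = 44
Ridge → Maris → Willow → Ivy → Ash → Spruce → Fern: 3+14+8+5+11+4 = 45
… (712 more)
Ridge → Maris → Spruce → Fern → Willow → Ash → Ivy: 3+5+4+7+4+5 = 28  ← best
The minimum is 28.
One shortest path: Ridge → Maris → Spruce → Fern → Willow → Ash → Ivy.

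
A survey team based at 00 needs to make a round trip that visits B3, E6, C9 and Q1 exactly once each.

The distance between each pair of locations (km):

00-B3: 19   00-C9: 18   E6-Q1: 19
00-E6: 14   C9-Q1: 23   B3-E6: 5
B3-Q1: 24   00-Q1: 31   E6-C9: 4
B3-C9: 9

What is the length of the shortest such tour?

00-B3-E6-C9-Q1-00: 19+5+4+23+31 = 82
00-B3-E6-Q1-C9-00: 19+5+19+23+18 = 84
00-B3-C9-E6-Q1-00: 19+9+4+19+31 = 82
00-B3-C9-Q1-E6-00: 19+9+23+19+14 = 84
00-B3-Q1-E6-C9-00: 19+24+19+4+18 = 84
00-B3-Q1-C9-E6-00: 19+24+23+4+14 = 84
00-E6-B3-C9-Q1-00: 14+5+9+23+31 = 82
00-E6-B3-Q1-C9-00: 14+5+24+23+18 = 84
00-E6-C9-B3-Q1-00: 14+4+9+24+31 = 82
00-E6-Q1-B3-C9-00: 14+19+24+9+18 = 84
00-C9-B3-E6-Q1-00: 18+9+5+19+31 = 82
00-C9-E6-B3-Q1-00: 18+4+5+24+31 = 82
The minimum is 82.
One optimal route: 00 → B3 → E6 → C9 → Q1 → 00 (or its reverse).

82 km — the shortest possible round trip.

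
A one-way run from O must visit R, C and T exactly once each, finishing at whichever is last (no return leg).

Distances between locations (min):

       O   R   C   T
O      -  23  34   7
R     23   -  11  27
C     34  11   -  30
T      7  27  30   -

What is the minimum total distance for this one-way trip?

There are 3! = 6 possible orderings.
O→R→C→T: 23+11+30 = 64
O→R→T→C: 23+27+30 = 80
O→C→R→T: 34+11+27 = 72
O→C→T→R: 34+30+27 = 91
O→T→R→C: 7+27+11 = 45
O→T→C→R: 7+30+11 = 48
The minimum is 45.
One shortest path: O → T → R → C.

Shortest open route: 45 min.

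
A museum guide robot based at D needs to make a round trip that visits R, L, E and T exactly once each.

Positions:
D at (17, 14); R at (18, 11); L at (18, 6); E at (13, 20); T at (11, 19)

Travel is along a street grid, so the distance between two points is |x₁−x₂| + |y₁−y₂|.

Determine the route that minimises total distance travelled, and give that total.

There are 12 distinct closed tours to check (reversals are equivalent).
D - R - L - E - T - D: 4+5+19+3+11 = 42
D - R - L - T - E - D: 4+5+20+3+10 = 42
D - R - E - L - T - D: 4+14+19+20+11 = 68
D - R - E - T - L - D: 4+14+3+20+9 = 50
D - R - T - L - E - D: 4+15+20+19+10 = 68
D - R - T - E - L - D: 4+15+3+19+9 = 50
D - L - R - E - T - D: 9+5+14+3+11 = 42
D - L - R - T - E - D: 9+5+15+3+10 = 42
D - L - E - R - T - D: 9+19+14+15+11 = 68
D - L - T - R - E - D: 9+20+15+14+10 = 68
D - E - R - L - T - D: 10+14+5+20+11 = 60
D - E - L - R - T - D: 10+19+5+15+11 = 60
The minimum is 42.
One optimal route: D → R → L → E → T → D (or its reverse).

Shortest round trip = 42.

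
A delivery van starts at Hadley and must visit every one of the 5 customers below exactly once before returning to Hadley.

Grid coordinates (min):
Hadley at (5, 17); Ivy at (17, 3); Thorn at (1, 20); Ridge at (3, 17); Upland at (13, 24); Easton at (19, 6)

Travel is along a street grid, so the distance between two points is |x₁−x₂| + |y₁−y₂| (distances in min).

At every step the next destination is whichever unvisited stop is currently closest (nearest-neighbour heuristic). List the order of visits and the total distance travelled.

At Hadley the remaining stops are Ridge 2, Thorn 7, Upland 15, Easton 25, Ivy 26; go to Ridge.
At Ridge the remaining stops are Thorn 5, Upland 17, Easton 27, Ivy 28; go to Thorn.
At Thorn the remaining stops are Upland 16, Easton 32, Ivy 33; go to Upland.
At Upland the remaining stops are Easton 24, Ivy 25; go to Easton.
At Easton the remaining stops are Ivy 5; go to Ivy.
Return Ivy→Hadley: 26.
Total = 2 + 5 + 16 + 24 + 5 + 26 = 78.

Total distance 78 min via the nearest-neighbour route Hadley → Ridge → Thorn → Upland → Easton → Ivy → Hadley.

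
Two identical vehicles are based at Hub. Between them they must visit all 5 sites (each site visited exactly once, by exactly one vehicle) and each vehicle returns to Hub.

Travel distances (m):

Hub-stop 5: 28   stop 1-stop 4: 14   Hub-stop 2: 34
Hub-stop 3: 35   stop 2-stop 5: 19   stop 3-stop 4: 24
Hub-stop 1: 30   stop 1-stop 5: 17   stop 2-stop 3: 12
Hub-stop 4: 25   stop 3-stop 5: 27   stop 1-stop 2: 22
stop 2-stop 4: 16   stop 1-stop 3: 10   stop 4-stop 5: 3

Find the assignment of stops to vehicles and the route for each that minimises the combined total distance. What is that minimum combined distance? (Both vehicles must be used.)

There are 2^4 − 1 = 15 ways to divide the 5 stops into two non-empty groups. For each, the best each vehicle can do is its own shortest tour through its group:
  {stop 1} + {stop 2, stop 3, stop 4, stop 5}: 60 + 94 = 154
  {stop 2} + {stop 1, stop 3, stop 4, stop 5}: 68 + 90 = 158
  {stop 1, stop 2} + {stop 3, stop 4, stop 5}: 86 + 90 = 176
  {stop 3} + {stop 1, stop 2, stop 4, stop 5}: 70 + 99 = 169
  {stop 1, stop 3} + {stop 2, stop 4, stop 5}: 75 + 81 = 156
  {stop 2, stop 3} + {stop 1, stop 4, stop 5}: 81 + 75 = 156
  … (15 splits in total)
  {stop 1, stop 2, stop 3} + {stop 4, stop 5}: 86 + 56 = 142  ← best
Best: vehicle 1 Hub → stop 1 → stop 3 → stop 2 → Hub = 86; vehicle 2 Hub → stop 4 → stop 5 → Hub = 56; combined 142.

142 m — the smallest possible combined total.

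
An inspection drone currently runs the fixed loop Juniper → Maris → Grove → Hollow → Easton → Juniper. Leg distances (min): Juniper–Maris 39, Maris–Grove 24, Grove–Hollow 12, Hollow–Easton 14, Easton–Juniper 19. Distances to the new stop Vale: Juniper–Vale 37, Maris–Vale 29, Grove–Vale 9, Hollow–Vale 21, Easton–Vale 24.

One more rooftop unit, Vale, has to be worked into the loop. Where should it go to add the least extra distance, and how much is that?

Insertion cost between consecutive stops i–j is d(i,Vale) + d(Vale,j) − d(i,j):
  between Juniper and Maris: 37 + 29 − 39 = 27
  between Maris and Grove: 29 + 9 − 24 = 14
  between Grove and Hollow: 9 + 21 − 12 = 18
  between Hollow and Easton: 21 + 24 − 14 = 31
  between Easton and Juniper: 24 + 37 − 19 = 42
Cheapest insertion is between Maris and Grove, adding 14.
New total = 108 + 14 = 122.

Adding 14 min by placing Vale on the Maris–Grove leg.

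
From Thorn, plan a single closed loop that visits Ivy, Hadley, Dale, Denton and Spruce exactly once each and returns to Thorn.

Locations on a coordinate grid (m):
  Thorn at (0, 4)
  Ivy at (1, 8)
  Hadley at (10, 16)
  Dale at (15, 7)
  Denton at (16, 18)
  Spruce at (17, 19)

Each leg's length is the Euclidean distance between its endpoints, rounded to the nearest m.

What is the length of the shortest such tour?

Shortest round trip = 50 m.

With 5 stops there are 5!/2 = 60 distinct round trips (a route and its reverse cost the same).
Thorn→Ivy→Hadley→Dale→Denton→Spruce→Thorn: 4+12+10+11+1+23 = 61
Thorn→Ivy→Hadley→Dale→Spruce→Denton→Thorn: 4+12+10+12+1+21 = 60
Thorn→Ivy→Hadley→Denton→Dale→Spruce→Thorn: 4+12+6+11+12+23 = 68
Thorn→Ivy→Hadley→Denton→Spruce→Dale→Thorn: 4+12+6+1+12+15 = 50
Thorn→Ivy→Hadley→Spruce→Dale→Denton→Thorn: 4+12+8+12+11+21 = 68
Thorn→Ivy→Hadley→Spruce→Denton→Dale→Thorn: 4+12+8+1+11+15 = 51
Thorn→Ivy→Dale→Hadley→Denton→Spruce→Thorn: 4+14+10+6+1+23 = 58
Thorn→Ivy→Dale→Hadley→Spruce→Denton→Thorn: 4+14+10+8+1+21 = 58
Thorn→Ivy→Dale→Denton→Hadley→Spruce→Thorn: 4+14+11+6+8+23 = 66
Thorn→Ivy→Dale→Denton→Spruce→Hadley→Thorn: 4+14+11+1+8+16 = 54
Thorn→Ivy→Dale→Spruce→Hadley→Denton→Thorn: 4+14+12+8+6+21 = 65
Thorn→Ivy→Dale→Spruce→Denton→Hadley→Thorn: 4+14+12+1+6+16 = 53
Thorn→Ivy→Denton→Hadley→Dale→Spruce→Thorn: 4+18+6+10+12+23 = 73
Thorn→Ivy→Denton→Hadley→Spruce→Dale→Thorn: 4+18+6+8+12+15 = 63
… (46 more)
The minimum is 50.
One optimal route: Thorn → Ivy → Hadley → Denton → Spruce → Dale → Thorn (or its reverse).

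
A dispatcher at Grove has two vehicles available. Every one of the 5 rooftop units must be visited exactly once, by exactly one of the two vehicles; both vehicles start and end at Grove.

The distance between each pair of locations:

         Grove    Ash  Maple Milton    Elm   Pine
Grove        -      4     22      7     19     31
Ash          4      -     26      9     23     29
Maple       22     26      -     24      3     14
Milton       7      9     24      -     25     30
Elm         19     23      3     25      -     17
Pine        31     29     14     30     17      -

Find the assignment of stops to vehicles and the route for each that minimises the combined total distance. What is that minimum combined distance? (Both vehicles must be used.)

Check every non-empty split of the stops between the two vehicles; for each half take its own optimal tour:
  {Ash} + {Maple, Milton, Elm, Pine}: 8 + 73 = 81
  {Maple} + {Ash, Milton, Elm, Pine}: 44 + 79 = 123
  {Ash, Maple} + {Milton, Elm, Pine}: 52 + 73 = 125
  {Milton} + {Ash, Maple, Elm, Pine}: 14 + 69 = 83
  {Ash, Milton} + {Maple, Elm, Pine}: 20 + 67 = 87
  {Maple, Milton} + {Ash, Elm, Pine}: 53 + 69 = 122
  … (15 splits in total)
Best: vehicle 1 Grove → Ash → Grove = 8; vehicle 2 Grove → Milton → Pine → Maple → Elm → Grove = 73; combined 81.

Minimum combined distance: 81.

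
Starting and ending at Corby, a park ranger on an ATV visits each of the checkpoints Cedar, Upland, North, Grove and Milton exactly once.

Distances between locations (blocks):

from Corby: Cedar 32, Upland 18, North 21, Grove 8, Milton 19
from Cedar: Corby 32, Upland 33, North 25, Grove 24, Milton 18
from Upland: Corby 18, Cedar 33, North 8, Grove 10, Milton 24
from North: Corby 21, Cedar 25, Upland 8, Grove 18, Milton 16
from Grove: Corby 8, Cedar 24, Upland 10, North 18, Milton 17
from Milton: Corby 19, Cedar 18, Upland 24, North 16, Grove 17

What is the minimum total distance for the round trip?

Corby → Cedar → Upland → North → Grove → Milton → Corby: 32+33+8+18+17+19 = 127
Corby → Cedar → Upland → North → Milton → Grove → Corby: 32+33+8+16+17+8 = 114
Corby → Cedar → Upland → Grove → North → Milton → Corby: 32+33+10+18+16+19 = 128
Corby → Cedar → Upland → Grove → Milton → North → Corby: 32+33+10+17+16+21 = 129
Corby → Cedar → Upland → Milton → North → Grove → Corby: 32+33+24+16+18+8 = 131
Corby → Cedar → Upland → Milton → Grove → North → Corby: 32+33+24+17+18+21 = 145
Corby → Cedar → North → Upland → Grove → Milton → Corby: 32+25+8+10+17+19 = 111
Corby → Cedar → North → Upland → Milton → Grove → Corby: 32+25+8+24+17+8 = 114
Corby → Cedar → North → Grove → Upland → Milton → Corby: 32+25+18+10+24+19 = 128
Corby → Cedar → North → Grove → Milton → Upland → Corby: 32+25+18+17+24+18 = 134
Corby → Cedar → North → Milton → Upland → Grove → Corby: 32+25+16+24+10+8 = 115
Corby → Cedar → North → Milton → Grove → Upland → Corby: 32+25+16+17+10+18 = 118
Corby → Cedar → Grove → Upland → North → Milton → Corby: 32+24+10+8+16+19 = 109
Corby → Cedar → Grove → Upland → Milton → North → Corby: 32+24+10+24+16+21 = 127
… (46 more)
Corby → Grove → Upland → North → Cedar → Milton → Corby: 8+10+8+25+18+19 = 88  ← best
The minimum is 88.
One optimal route: Corby → Grove → Upland → North → Cedar → Milton → Corby (or its reverse).

88 blocks — the shortest possible round trip.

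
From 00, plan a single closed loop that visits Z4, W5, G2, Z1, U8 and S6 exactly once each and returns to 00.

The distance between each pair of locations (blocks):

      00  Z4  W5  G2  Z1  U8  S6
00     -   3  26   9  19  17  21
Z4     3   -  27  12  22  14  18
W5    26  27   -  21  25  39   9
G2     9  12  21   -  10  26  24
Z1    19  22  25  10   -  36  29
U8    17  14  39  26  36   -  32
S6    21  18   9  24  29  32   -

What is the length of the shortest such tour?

Minimum total distance: 102 blocks.

With 6 stops there are 6!/2 = 360 distinct round trips (a route and its reverse cost the same).
00-Z4-W5-G2-Z1-U8-S6-00: 3+27+21+10+36+32+21 = 150
00-Z4-W5-G2-Z1-S6-U8-00: 3+27+21+10+29+32+17 = 139
00-Z4-W5-G2-U8-Z1-S6-00: 3+27+21+26+36+29+21 = 163
00-Z4-W5-G2-U8-S6-Z1-00: 3+27+21+26+32+29+19 = 157
00-Z4-W5-G2-S6-Z1-U8-00: 3+27+21+24+29+36+17 = 157
00-Z4-W5-G2-S6-U8-Z1-00: 3+27+21+24+32+36+19 = 162
00-Z4-W5-Z1-G2-U8-S6-00: 3+27+25+10+26+32+21 = 144
00-Z4-W5-Z1-G2-S6-U8-00: 3+27+25+10+24+32+17 = 138
… (352 more)
00-Z4-U8-S6-W5-Z1-G2-00: 3+14+32+9+25+10+9 = 102  ← best
The minimum is 102.
One optimal route: 00 → Z4 → U8 → S6 → W5 → Z1 → G2 → 00 (or its reverse).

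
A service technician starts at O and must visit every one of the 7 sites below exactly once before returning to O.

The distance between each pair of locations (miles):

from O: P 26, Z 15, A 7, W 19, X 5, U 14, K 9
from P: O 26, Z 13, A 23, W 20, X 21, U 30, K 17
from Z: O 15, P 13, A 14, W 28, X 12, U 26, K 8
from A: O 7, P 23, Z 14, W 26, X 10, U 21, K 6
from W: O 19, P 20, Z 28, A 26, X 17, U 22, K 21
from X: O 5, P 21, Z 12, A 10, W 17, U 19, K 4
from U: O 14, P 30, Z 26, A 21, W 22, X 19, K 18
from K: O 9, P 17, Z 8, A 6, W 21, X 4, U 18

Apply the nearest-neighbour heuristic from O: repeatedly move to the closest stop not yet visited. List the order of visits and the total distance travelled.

Total distance 98 miles via the nearest-neighbour route O → X → K → A → Z → P → W → U → O.

At O the remaining stops are X 5, A 7, K 9, U 14, Z 15, W 19, P 26; go to X.
At X the remaining stops are K 4, A 10, Z 12, W 17, U 19, P 21; go to K.
At K the remaining stops are A 6, Z 8, P 17, U 18, W 21; go to A.
At A the remaining stops are Z 14, U 21, P 23, W 26; go to Z.
At Z the remaining stops are P 13, U 26, W 28; go to P.
At P the remaining stops are W 20, U 30; go to W.
At W the remaining stops are U 22; go to U.
Return U→O: 14.
Total = 5 + 4 + 6 + 14 + 13 + 20 + 22 + 14 = 98.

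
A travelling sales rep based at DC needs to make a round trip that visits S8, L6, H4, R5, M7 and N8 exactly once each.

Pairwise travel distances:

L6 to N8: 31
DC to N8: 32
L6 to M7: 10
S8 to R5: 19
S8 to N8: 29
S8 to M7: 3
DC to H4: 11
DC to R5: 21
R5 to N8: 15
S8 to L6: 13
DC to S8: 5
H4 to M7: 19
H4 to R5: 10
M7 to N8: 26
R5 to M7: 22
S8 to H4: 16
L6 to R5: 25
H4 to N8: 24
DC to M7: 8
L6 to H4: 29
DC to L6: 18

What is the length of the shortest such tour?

There are 360 distinct closed tours to check (reversals are equivalent).
DC - S8 - L6 - H4 - R5 - M7 - N8 - DC: 5+13+29+10+22+26+32 = 137
DC - S8 - L6 - H4 - R5 - N8 - M7 - DC: 5+13+29+10+15+26+8 = 106
DC - S8 - L6 - H4 - M7 - R5 - N8 - DC: 5+13+29+19+22+15+32 = 135
DC - S8 - L6 - H4 - M7 - N8 - R5 - DC: 5+13+29+19+26+15+21 = 128
DC - S8 - L6 - H4 - N8 - R5 - M7 - DC: 5+13+29+24+15+22+8 = 116
DC - S8 - L6 - H4 - N8 - M7 - R5 - DC: 5+13+29+24+26+22+21 = 140
DC - S8 - L6 - R5 - H4 - M7 - N8 - DC: 5+13+25+10+19+26+32 = 130
DC - S8 - L6 - R5 - H4 - N8 - M7 - DC: 5+13+25+10+24+26+8 = 111
… (352 more)
DC - S8 - M7 - L6 - N8 - R5 - H4 - DC: 5+3+10+31+15+10+11 = 85  ← best
The minimum is 85.
One optimal route: DC → S8 → M7 → L6 → N8 → R5 → H4 → DC (or its reverse).

Shortest round trip = 85.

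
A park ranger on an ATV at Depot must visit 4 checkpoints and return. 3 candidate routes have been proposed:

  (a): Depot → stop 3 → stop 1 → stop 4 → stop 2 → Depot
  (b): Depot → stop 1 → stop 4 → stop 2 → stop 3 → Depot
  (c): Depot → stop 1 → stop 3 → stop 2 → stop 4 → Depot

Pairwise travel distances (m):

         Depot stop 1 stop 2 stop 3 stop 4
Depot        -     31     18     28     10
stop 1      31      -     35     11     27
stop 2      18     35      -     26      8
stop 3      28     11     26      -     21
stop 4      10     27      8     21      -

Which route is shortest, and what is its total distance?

86 m — (c) is the shortest.

(a): 28 + 11 + 27 + 8 + 18 = 92
(b): 31 + 27 + 8 + 26 + 28 = 120
(c): 31 + 11 + 26 + 8 + 10 = 86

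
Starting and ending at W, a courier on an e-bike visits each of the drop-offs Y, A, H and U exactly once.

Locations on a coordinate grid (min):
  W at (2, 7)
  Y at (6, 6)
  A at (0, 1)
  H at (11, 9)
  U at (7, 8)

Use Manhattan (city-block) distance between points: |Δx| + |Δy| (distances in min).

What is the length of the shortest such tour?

38 min — the shortest possible round trip.

There are 12 distinct closed tours to check (reversals are equivalent).
W-Y-A-H-U-W: 5+11+19+5+6 = 46
W-Y-A-U-H-W: 5+11+14+5+11 = 46
W-Y-H-A-U-W: 5+8+19+14+6 = 52
W-Y-H-U-A-W: 5+8+5+14+8 = 40
W-Y-U-A-H-W: 5+3+14+19+11 = 52
W-Y-U-H-A-W: 5+3+5+19+8 = 40
W-A-Y-H-U-W: 8+11+8+5+6 = 38
W-A-Y-U-H-W: 8+11+3+5+11 = 38
W-A-H-Y-U-W: 8+19+8+3+6 = 44
W-A-U-Y-H-W: 8+14+3+8+11 = 44
W-H-Y-A-U-W: 11+8+11+14+6 = 50
W-H-A-Y-U-W: 11+19+11+3+6 = 50
The minimum is 38.
One optimal route: W → A → Y → H → U → W (or its reverse).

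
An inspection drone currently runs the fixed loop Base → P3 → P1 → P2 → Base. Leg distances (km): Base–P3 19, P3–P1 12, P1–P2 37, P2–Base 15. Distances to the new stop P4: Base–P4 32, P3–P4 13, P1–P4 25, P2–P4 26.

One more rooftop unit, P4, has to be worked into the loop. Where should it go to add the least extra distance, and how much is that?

Insertion cost between consecutive stops i–j is d(i,P4) + d(P4,j) − d(i,j):
  between Base and P3: 32 + 13 − 19 = 26
  between P3 and P1: 13 + 25 − 12 = 26
  between P1 and P2: 25 + 26 − 37 = 14
  between P2 and Base: 26 + 32 − 15 = 43
Cheapest insertion is between P1 and P2, adding 14.
New total = 83 + 14 = 97.

Minimum extra distance: 14 km, inserting P4 between P1 and P2.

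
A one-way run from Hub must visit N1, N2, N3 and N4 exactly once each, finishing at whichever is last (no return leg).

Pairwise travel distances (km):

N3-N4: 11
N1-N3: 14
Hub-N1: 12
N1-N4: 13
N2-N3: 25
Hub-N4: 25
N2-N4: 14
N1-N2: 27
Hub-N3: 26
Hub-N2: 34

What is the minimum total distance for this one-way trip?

51 km — the minimum one-way total.

There are 4! = 24 possible orderings.
Hub - N1 - N2 - N3 - N4: 12+27+25+11 = 75
Hub - N1 - N2 - N4 - N3: 12+27+14+11 = 64
Hub - N1 - N3 - N2 - N4: 12+14+25+14 = 65
Hub - N1 - N3 - N4 - N2: 12+14+11+14 = 51
Hub - N1 - N4 - N2 - N3: 12+13+14+25 = 64
Hub - N1 - N4 - N3 - N2: 12+13+11+25 = 61
Hub - N2 - N1 - N3 - N4: 34+27+14+11 = 86
Hub - N2 - N1 - N4 - N3: 34+27+13+11 = 85
Hub - N2 - N3 - N1 - N4: 34+25+14+13 = 86
Hub - N2 - N3 - N4 - N1: 34+25+11+13 = 83
Hub - N2 - N4 - N1 - N3: 34+14+13+14 = 75
Hub - N2 - N4 - N3 - N1: 34+14+11+14 = 73
Hub - N3 - N1 - N2 - N4: 26+14+27+14 = 81
Hub - N3 - N1 - N4 - N2: 26+14+13+14 = 67
… (10 more)
The minimum is 51.
One shortest path: Hub → N1 → N3 → N4 → N2.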